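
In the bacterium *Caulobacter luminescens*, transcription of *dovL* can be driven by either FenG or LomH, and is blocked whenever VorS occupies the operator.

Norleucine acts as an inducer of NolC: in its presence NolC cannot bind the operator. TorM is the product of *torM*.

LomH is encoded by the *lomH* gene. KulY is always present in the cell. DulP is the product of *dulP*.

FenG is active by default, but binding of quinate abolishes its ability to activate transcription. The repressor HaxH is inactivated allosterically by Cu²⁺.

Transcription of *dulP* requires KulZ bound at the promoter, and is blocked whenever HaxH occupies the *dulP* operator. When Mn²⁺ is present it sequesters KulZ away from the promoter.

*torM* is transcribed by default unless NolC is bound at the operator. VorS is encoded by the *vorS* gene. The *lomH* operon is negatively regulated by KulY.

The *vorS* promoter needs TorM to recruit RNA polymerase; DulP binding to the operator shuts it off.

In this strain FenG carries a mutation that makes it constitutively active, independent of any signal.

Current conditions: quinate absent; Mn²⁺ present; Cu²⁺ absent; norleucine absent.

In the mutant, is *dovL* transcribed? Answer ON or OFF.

FenG is constitutively active in this strain.
KulY is produced constitutively and is active.
With repressor KulY bound, *lomH* is not transcribed.
So LomH is not produced.
Norleucine is absent, so NolC is active.
With repressor NolC bound, *torM* is not transcribed.
So TorM is not produced.
Mn²⁺ is present, so KulZ is inactive.
Cu²⁺ is absent, so HaxH is active.
With repressor HaxH bound, *dulP* is not transcribed.
So DulP is not produced.
Required activator TorM is absent, so *vorS* is not transcribed.
So VorS is not produced.
Activator FenG is present, so *dovL* is transcribed.

ON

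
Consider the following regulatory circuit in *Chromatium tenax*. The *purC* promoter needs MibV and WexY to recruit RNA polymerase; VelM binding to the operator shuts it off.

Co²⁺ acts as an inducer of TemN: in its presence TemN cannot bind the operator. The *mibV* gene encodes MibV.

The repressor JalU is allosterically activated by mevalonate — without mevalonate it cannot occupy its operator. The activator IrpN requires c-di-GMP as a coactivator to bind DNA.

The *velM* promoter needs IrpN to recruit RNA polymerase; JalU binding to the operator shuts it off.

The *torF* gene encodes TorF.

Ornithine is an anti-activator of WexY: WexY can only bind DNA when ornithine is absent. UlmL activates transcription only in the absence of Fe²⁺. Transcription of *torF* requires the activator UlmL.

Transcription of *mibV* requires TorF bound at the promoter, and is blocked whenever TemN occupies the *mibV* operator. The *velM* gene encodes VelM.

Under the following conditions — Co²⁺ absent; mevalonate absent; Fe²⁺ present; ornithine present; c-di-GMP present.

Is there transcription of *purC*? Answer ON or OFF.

OFF

Fe²⁺ is present, so UlmL is inactive.
Required activator UlmL is absent, so *torF* is not transcribed.
So TorF is not produced.
Co²⁺ is absent, so TemN is active.
With repressor TemN bound, *mibV* is not transcribed.
So MibV is not produced.
Ornithine is present, so WexY is inactive.
c-di-GMP is present, so IrpN is active.
Mevalonate is absent, so JalU is inactive.
No repressor is bound and IrpN is active, so *velM* is transcribed.
So VelM is produced and active.
With repressor VelM bound, *purC* is not transcribed.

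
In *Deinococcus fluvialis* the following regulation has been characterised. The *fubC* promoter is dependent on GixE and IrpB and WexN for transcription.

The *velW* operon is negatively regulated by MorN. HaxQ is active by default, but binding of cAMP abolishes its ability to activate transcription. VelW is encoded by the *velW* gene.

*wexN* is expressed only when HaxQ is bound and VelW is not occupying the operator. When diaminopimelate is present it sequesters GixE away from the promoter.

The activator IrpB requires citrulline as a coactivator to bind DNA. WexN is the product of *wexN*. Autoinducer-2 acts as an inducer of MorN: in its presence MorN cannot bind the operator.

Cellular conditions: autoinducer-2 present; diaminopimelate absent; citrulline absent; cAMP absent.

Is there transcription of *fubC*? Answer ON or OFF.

OFF

Diaminopimelate is absent, so GixE is active.
Citrulline is absent, so IrpB is inactive.
cAMP is absent, so HaxQ is active.
Autoinducer-2 is present, so MorN is inactive.
With no repressor bound, *velW* is transcribed.
So VelW is produced and active.
With repressor VelW bound, *wexN* is not transcribed.
So WexN is not produced.
Required activator IrpB is absent, so *fubC* is not transcribed.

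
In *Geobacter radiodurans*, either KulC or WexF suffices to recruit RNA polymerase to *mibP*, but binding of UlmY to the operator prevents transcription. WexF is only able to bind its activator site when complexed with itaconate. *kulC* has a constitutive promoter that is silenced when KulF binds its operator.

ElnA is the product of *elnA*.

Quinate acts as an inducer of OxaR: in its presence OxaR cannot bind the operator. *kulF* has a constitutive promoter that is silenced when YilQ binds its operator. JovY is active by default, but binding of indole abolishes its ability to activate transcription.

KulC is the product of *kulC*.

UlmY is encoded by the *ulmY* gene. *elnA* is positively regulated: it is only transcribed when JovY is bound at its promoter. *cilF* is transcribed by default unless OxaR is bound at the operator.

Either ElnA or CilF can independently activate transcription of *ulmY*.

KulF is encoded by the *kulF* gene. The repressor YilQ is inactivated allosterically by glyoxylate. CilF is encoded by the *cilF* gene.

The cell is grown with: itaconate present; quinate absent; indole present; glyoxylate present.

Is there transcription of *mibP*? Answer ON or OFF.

Glyoxylate is present, so YilQ is inactive.
With no repressor bound, *kulF* is transcribed.
So KulF is produced and active.
With repressor KulF bound, *kulC* is not transcribed.
So KulC is not produced.
Itaconate is present, so WexF is active.
Indole is present, so JovY is inactive.
Required activator JovY is absent, so *elnA* is not transcribed.
So ElnA is not produced.
Quinate is absent, so OxaR is active.
With repressor OxaR bound, *cilF* is not transcribed.
So CilF is not produced.
No activator is available at the *ulmY* promoter, so *ulmY* is not transcribed.
So UlmY is not produced.
Activator WexF is present, so *mibP* is transcribed.

ON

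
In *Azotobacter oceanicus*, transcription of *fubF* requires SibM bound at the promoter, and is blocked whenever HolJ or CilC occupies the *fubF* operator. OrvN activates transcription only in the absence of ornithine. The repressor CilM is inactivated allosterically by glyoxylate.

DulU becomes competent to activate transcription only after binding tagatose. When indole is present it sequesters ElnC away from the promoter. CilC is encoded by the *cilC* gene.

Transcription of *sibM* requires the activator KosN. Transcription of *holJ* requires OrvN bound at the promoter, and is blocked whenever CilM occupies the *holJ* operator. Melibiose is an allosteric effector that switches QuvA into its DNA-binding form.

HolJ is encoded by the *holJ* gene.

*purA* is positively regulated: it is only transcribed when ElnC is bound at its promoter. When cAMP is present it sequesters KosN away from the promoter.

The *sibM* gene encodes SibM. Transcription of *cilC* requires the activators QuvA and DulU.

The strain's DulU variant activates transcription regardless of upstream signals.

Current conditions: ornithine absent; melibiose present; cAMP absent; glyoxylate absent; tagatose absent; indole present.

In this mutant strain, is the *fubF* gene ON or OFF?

cAMP is absent, so KosN is active.
No repressor is bound and KosN is active, so *sibM* is transcribed.
So SibM is produced and active.
Ornithine is absent, so OrvN is active.
Glyoxylate is absent, so CilM is active.
With repressor CilM bound, *holJ* is not transcribed.
So HolJ is not produced.
Melibiose is present, so QuvA is active.
DulU is constitutively active in this strain.
No repressor is bound and QuvA and DulU are active, so *cilC* is transcribed.
So CilC is produced and active.
With repressor CilC bound, *fubF* is not transcribed.

OFF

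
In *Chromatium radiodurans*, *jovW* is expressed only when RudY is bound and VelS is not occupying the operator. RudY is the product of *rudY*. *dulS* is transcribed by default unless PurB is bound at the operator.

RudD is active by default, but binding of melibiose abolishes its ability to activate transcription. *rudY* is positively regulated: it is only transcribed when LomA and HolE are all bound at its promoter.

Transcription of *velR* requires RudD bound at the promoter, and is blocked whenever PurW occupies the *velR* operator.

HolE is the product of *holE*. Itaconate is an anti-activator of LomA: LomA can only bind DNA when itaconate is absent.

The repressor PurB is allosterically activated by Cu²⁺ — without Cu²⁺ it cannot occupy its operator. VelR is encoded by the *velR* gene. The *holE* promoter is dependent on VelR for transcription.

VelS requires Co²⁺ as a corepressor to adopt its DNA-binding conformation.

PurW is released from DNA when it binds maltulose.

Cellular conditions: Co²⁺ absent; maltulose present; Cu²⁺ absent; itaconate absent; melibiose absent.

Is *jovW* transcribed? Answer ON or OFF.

Itaconate is absent, so LomA is active.
Maltulose is present, so PurW is inactive.
Melibiose is absent, so RudD is active.
No repressor is bound and RudD is active, so *velR* is transcribed.
So VelR is produced and active.
No repressor is bound and VelR is active, so *holE* is transcribed.
So HolE is produced and active.
No repressor is bound and LomA and HolE are active, so *rudY* is transcribed.
So RudY is produced and active.
Co²⁺ is absent, so VelS is inactive.
No repressor is bound and RudY is active, so *jovW* is transcribed.

ON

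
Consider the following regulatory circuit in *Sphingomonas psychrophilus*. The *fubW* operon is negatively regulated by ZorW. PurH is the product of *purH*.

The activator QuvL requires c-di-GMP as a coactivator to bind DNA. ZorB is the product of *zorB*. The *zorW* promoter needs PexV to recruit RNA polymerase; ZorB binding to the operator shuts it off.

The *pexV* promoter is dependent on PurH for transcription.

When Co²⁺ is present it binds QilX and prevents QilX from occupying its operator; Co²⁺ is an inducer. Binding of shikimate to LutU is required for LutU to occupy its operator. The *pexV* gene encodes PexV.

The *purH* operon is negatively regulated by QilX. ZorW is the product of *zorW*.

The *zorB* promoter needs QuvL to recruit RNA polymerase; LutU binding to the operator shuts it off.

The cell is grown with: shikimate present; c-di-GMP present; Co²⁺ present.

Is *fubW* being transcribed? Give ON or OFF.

OFF

Co²⁺ is present, so QilX is inactive.
With no repressor bound, *purH* is transcribed.
So PurH is produced and active.
No repressor is bound and PurH is active, so *pexV* is transcribed.
So PexV is produced and active.
c-di-GMP is present, so QuvL is active.
Shikimate is present, so LutU is active.
With repressor LutU bound, *zorB* is not transcribed.
So ZorB is not produced.
No repressor is bound and PexV is active, so *zorW* is transcribed.
So ZorW is produced and active.
With repressor ZorW bound, *fubW* is not transcribed.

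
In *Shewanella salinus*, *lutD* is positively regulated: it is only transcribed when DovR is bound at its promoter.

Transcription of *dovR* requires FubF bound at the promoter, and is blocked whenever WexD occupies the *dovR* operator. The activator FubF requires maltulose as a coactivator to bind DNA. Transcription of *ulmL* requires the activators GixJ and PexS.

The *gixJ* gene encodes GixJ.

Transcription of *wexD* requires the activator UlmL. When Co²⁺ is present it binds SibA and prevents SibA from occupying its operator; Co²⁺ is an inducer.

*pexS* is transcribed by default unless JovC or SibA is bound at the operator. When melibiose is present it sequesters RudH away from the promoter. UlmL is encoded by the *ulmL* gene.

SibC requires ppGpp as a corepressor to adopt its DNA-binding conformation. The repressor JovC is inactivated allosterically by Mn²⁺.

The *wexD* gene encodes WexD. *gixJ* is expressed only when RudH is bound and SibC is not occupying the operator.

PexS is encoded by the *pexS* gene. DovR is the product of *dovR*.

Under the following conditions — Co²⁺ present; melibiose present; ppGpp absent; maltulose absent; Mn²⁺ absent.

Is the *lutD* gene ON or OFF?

ppGpp is absent, so SibC is inactive.
Melibiose is present, so RudH is inactive.
Required activator RudH is absent, so *gixJ* is not transcribed.
So GixJ is not produced.
Mn²⁺ is absent, so JovC is active.
Co²⁺ is present, so SibA is inactive.
With repressor JovC bound, *pexS* is not transcribed.
So PexS is not produced.
Required activator GixJ is absent, so *ulmL* is not transcribed.
So UlmL is not produced.
Required activator UlmL is absent, so *wexD* is not transcribed.
So WexD is not produced.
Maltulose is absent, so FubF is inactive.
Required activator FubF is absent, so *dovR* is not transcribed.
So DovR is not produced.
Required activator DovR is absent, so *lutD* is not transcribed.

OFF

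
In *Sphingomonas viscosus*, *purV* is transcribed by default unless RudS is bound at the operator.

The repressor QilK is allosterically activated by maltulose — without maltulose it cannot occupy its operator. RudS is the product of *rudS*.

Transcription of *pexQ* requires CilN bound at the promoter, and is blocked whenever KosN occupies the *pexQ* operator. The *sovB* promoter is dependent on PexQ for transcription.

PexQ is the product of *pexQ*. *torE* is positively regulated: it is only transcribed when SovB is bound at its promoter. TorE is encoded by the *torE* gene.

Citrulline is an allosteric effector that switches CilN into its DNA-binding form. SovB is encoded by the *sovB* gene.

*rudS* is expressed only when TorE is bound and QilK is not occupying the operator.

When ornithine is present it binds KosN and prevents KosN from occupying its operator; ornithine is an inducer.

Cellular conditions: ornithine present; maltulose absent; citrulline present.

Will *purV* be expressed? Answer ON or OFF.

Ornithine is present, so KosN is inactive.
Citrulline is present, so CilN is active.
No repressor is bound and CilN is active, so *pexQ* is transcribed.
So PexQ is produced and active.
No repressor is bound and PexQ is active, so *sovB* is transcribed.
So SovB is produced and active.
No repressor is bound and SovB is active, so *torE* is transcribed.
So TorE is produced and active.
Maltulose is absent, so QilK is inactive.
No repressor is bound and TorE is active, so *rudS* is transcribed.
So RudS is produced and active.
With repressor RudS bound, *purV* is not transcribed.

OFF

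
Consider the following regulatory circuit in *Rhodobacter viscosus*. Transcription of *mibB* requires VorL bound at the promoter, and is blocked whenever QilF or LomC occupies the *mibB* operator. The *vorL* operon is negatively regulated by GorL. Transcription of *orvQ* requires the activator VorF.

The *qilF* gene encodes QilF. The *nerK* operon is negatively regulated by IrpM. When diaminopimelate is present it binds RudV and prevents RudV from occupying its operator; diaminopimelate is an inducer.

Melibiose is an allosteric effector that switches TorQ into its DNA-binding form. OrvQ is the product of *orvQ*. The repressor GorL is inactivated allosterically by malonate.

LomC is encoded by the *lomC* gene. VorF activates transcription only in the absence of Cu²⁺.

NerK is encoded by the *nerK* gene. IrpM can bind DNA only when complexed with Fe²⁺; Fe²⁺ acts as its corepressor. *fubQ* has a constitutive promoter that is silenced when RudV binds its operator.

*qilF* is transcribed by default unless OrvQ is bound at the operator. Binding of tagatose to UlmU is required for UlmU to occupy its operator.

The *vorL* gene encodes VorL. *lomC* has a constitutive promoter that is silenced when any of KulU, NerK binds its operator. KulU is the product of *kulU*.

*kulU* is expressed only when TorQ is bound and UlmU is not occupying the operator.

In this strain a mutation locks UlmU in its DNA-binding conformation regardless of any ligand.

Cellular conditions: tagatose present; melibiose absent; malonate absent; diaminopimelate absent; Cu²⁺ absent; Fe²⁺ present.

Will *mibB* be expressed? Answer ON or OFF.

OFF

Malonate is absent, so GorL is active.
With repressor GorL bound, *vorL* is not transcribed.
So VorL is not produced.
Cu²⁺ is absent, so VorF is active.
No repressor is bound and VorF is active, so *orvQ* is transcribed.
So OrvQ is produced and active.
With repressor OrvQ bound, *qilF* is not transcribed.
So QilF is not produced.
Melibiose is absent, so TorQ is inactive.
UlmU is constitutively active in this strain.
With repressor UlmU bound, *kulU* is not transcribed.
So KulU is not produced.
Fe²⁺ is present, so IrpM is active.
With repressor IrpM bound, *nerK* is not transcribed.
So NerK is not produced.
With no repressor bound, *lomC* is transcribed.
So LomC is produced and active.
With repressor LomC bound, *mibB* is not transcribed.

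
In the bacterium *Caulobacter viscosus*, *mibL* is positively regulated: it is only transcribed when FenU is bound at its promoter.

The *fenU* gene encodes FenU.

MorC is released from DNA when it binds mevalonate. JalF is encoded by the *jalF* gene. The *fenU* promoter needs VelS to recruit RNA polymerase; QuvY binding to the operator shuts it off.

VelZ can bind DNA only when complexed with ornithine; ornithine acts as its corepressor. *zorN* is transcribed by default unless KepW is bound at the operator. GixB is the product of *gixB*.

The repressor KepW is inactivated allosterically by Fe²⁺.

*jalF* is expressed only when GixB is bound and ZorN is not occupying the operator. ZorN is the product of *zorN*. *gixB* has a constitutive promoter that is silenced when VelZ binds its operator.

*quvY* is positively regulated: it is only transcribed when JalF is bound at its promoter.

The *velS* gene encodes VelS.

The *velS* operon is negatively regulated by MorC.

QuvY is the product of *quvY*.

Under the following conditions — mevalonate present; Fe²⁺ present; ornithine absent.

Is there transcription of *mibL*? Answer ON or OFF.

ON

Fe²⁺ is present, so KepW is inactive.
With no repressor bound, *zorN* is transcribed.
So ZorN is produced and active.
Ornithine is absent, so VelZ is inactive.
With no repressor bound, *gixB* is transcribed.
So GixB is produced and active.
With repressor ZorN bound, *jalF* is not transcribed.
So JalF is not produced.
Required activator JalF is absent, so *quvY* is not transcribed.
So QuvY is not produced.
Mevalonate is present, so MorC is inactive.
With no repressor bound, *velS* is transcribed.
So VelS is produced and active.
No repressor is bound and VelS is active, so *fenU* is transcribed.
So FenU is produced and active.
No repressor is bound and FenU is active, so *mibL* is transcribed.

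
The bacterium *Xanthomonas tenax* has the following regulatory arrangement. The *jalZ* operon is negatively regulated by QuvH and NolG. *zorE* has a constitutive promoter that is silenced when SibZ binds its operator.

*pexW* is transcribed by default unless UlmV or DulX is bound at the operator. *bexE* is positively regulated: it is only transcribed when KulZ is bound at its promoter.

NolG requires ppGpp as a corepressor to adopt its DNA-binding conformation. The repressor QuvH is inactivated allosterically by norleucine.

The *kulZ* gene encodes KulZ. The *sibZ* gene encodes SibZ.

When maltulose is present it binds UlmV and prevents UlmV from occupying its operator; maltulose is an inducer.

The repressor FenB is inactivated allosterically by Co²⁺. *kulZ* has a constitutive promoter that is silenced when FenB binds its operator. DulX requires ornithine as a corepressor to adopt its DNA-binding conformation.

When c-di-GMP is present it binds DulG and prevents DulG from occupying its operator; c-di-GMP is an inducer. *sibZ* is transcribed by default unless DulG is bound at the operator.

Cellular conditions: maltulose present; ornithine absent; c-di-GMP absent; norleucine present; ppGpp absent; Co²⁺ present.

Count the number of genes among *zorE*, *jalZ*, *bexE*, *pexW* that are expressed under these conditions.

4

c-di-GMP is absent, so DulG is active.
With repressor DulG bound, *sibZ* is not transcribed.
So SibZ is not produced.
With no repressor bound, *zorE* is transcribed.
→ *zorE* is ON.
Norleucine is present, so QuvH is inactive.
ppGpp is absent, so NolG is inactive.
With no repressor bound, *jalZ* is transcribed.
→ *jalZ* is ON.
Co²⁺ is present, so FenB is inactive.
With no repressor bound, *kulZ* is transcribed.
So KulZ is produced and active.
No repressor is bound and KulZ is active, so *bexE* is transcribed.
→ *bexE* is ON.
Maltulose is present, so UlmV is inactive.
Ornithine is absent, so DulX is inactive.
With no repressor bound, *pexW* is transcribed.
→ *pexW* is ON.
4 of the 4 genes are transcribed.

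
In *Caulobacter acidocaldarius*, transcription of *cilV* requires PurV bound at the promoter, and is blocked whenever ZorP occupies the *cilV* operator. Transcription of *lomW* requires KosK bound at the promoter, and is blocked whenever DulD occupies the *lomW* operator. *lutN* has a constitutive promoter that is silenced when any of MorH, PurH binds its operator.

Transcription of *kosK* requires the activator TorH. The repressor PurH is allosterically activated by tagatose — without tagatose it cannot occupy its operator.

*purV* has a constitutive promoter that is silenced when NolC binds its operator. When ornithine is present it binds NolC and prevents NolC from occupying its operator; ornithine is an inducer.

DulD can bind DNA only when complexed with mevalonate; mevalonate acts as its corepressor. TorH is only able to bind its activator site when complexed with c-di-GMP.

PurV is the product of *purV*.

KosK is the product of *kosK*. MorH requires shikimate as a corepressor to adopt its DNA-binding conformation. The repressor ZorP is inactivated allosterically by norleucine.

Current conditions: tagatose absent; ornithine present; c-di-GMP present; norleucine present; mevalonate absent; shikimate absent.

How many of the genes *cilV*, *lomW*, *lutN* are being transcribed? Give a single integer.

3

Norleucine is present, so ZorP is inactive.
Ornithine is present, so NolC is inactive.
With no repressor bound, *purV* is transcribed.
So PurV is produced and active.
No repressor is bound and PurV is active, so *cilV* is transcribed.
→ *cilV* is ON.
Mevalonate is absent, so DulD is inactive.
c-di-GMP is present, so TorH is active.
No repressor is bound and TorH is active, so *kosK* is transcribed.
So KosK is produced and active.
No repressor is bound and KosK is active, so *lomW* is transcribed.
→ *lomW* is ON.
Shikimate is absent, so MorH is inactive.
Tagatose is absent, so PurH is inactive.
With no repressor bound, *lutN* is transcribed.
→ *lutN* is ON.
3 of the 3 genes are transcribed.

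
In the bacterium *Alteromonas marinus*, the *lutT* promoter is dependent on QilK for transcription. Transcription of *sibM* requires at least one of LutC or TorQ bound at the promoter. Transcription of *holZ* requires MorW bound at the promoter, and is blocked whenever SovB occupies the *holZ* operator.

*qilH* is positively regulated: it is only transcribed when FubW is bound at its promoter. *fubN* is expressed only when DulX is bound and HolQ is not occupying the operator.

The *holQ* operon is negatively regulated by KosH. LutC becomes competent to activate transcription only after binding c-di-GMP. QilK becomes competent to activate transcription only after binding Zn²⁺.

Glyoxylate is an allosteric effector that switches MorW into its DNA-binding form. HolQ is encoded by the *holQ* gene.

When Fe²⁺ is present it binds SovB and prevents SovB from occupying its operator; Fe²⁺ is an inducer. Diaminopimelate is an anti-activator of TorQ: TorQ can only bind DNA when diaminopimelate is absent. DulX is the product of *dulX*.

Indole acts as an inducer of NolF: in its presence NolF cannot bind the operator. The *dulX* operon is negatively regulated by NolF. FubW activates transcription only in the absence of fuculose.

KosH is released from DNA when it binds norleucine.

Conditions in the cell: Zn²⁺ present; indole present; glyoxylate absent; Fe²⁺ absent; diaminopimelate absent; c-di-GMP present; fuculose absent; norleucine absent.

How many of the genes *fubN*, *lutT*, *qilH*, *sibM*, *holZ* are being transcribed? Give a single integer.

Norleucine is absent, so KosH is active.
With repressor KosH bound, *holQ* is not transcribed.
So HolQ is not produced.
Indole is present, so NolF is inactive.
With no repressor bound, *dulX* is transcribed.
So DulX is produced and active.
No repressor is bound and DulX is active, so *fubN* is transcribed.
→ *fubN* is ON.
Zn²⁺ is present, so QilK is active.
No repressor is bound and QilK is active, so *lutT* is transcribed.
→ *lutT* is ON.
Fuculose is absent, so FubW is active.
No repressor is bound and FubW is active, so *qilH* is transcribed.
→ *qilH* is ON.
c-di-GMP is present, so LutC is active.
Diaminopimelate is absent, so TorQ is active.
Activator LutC is present, so *sibM* is transcribed.
→ *sibM* is ON.
Glyoxylate is absent, so MorW is inactive.
Fe²⁺ is absent, so SovB is active.
With repressor SovB bound, *holZ* is not transcribed.
→ *holZ* is OFF.
4 of the 5 genes are transcribed.

4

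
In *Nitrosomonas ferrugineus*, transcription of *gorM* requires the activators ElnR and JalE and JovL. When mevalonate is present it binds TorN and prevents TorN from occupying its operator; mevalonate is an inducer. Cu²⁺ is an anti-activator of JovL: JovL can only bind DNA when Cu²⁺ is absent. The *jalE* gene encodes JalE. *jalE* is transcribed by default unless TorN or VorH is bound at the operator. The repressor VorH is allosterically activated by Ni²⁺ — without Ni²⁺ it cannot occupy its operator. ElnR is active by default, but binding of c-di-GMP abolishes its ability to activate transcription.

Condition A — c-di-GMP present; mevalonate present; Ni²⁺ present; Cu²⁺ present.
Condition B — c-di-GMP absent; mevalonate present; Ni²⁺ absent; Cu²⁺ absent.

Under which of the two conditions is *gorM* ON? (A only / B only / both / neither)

B only

Condition A:
c-di-GMP is present, so ElnR is inactive.
Mevalonate is present, so TorN is inactive.
Ni²⁺ is present, so VorH is active.
With repressor VorH bound, *jalE* is not transcribed.
So JalE is not produced.
Cu²⁺ is present, so JovL is inactive.
Required activator ElnR is absent, so *gorM* is not transcribed.
→ *gorM* is OFF in A.
Condition B:
c-di-GMP is absent, so ElnR is active.
Mevalonate is present, so TorN is inactive.
Ni²⁺ is absent, so VorH is inactive.
With no repressor bound, *jalE* is transcribed.
So JalE is produced and active.
Cu²⁺ is absent, so JovL is active.
No repressor is bound and ElnR and JalE and JovL are active, so *gorM* is transcribed.
→ *gorM* is ON in B.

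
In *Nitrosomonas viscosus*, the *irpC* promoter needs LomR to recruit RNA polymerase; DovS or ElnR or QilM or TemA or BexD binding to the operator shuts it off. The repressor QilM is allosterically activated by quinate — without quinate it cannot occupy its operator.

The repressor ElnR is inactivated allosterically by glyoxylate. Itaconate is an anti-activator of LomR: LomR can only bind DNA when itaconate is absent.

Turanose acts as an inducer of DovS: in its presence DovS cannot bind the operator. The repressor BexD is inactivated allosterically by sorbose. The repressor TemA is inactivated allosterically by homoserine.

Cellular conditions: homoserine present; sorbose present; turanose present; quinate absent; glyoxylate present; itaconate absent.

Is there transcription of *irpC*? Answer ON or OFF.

Itaconate is absent, so LomR is active.
Turanose is present, so DovS is inactive.
Glyoxylate is present, so ElnR is inactive.
Quinate is absent, so QilM is inactive.
Homoserine is present, so TemA is inactive.
Sorbose is present, so BexD is inactive.
No repressor is bound and LomR is active, so *irpC* is transcribed.

ON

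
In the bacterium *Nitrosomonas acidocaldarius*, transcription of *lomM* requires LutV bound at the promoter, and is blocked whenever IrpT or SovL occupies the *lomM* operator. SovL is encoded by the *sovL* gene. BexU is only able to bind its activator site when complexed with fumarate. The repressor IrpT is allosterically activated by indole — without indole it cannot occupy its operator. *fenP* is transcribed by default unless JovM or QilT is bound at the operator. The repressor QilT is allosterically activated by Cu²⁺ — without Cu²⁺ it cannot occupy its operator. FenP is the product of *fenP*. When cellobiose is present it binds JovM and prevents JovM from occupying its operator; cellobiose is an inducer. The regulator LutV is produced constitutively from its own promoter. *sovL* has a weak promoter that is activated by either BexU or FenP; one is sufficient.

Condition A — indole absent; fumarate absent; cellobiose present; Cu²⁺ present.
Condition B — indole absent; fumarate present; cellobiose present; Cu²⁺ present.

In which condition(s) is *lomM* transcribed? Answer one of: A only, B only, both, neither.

A only

Condition A:
Indole is absent, so IrpT is inactive.
LutV is produced constitutively and is active.
Fumarate is absent, so BexU is inactive.
Cellobiose is present, so JovM is inactive.
Cu²⁺ is present, so QilT is active.
With repressor QilT bound, *fenP* is not transcribed.
So FenP is not produced.
No activator is available at the *sovL* promoter, so *sovL* is not transcribed.
So SovL is not produced.
No repressor is bound and LutV is active, so *lomM* is transcribed.
→ *lomM* is ON in A.
Condition B:
Indole is absent, so IrpT is inactive.
LutV is produced constitutively and is active.
Fumarate is present, so BexU is active.
Cellobiose is present, so JovM is inactive.
Cu²⁺ is present, so QilT is active.
With repressor QilT bound, *fenP* is not transcribed.
So FenP is not produced.
Activator BexU is present, so *sovL* is transcribed.
So SovL is produced and active.
With repressor SovL bound, *lomM* is not transcribed.
→ *lomM* is OFF in B.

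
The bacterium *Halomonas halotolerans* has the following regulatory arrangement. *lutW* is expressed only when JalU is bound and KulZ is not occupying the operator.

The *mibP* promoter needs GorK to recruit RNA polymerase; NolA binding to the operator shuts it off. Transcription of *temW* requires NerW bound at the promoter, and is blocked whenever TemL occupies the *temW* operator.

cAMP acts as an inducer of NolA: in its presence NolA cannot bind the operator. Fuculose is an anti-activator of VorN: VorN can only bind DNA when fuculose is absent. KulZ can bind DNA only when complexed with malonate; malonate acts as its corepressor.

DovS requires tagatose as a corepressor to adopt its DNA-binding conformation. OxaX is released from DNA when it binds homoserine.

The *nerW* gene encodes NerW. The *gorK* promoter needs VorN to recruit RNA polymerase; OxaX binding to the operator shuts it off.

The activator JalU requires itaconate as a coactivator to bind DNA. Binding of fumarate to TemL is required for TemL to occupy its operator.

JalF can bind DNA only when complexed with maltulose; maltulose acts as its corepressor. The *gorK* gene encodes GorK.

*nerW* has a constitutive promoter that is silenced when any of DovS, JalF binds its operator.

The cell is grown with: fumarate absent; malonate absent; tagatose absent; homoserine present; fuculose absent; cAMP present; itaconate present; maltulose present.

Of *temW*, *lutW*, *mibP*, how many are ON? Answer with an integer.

2

Fumarate is absent, so TemL is inactive.
Tagatose is absent, so DovS is inactive.
Maltulose is present, so JalF is active.
With repressor JalF bound, *nerW* is not transcribed.
So NerW is not produced.
Required activator NerW is absent, so *temW* is not transcribed.
→ *temW* is OFF.
Malonate is absent, so KulZ is inactive.
Itaconate is present, so JalU is active.
No repressor is bound and JalU is active, so *lutW* is transcribed.
→ *lutW* is ON.
Fuculose is absent, so VorN is active.
Homoserine is present, so OxaX is inactive.
No repressor is bound and VorN is active, so *gorK* is transcribed.
So GorK is produced and active.
cAMP is present, so NolA is inactive.
No repressor is bound and GorK is active, so *mibP* is transcribed.
→ *mibP* is ON.
2 of the 3 genes are transcribed.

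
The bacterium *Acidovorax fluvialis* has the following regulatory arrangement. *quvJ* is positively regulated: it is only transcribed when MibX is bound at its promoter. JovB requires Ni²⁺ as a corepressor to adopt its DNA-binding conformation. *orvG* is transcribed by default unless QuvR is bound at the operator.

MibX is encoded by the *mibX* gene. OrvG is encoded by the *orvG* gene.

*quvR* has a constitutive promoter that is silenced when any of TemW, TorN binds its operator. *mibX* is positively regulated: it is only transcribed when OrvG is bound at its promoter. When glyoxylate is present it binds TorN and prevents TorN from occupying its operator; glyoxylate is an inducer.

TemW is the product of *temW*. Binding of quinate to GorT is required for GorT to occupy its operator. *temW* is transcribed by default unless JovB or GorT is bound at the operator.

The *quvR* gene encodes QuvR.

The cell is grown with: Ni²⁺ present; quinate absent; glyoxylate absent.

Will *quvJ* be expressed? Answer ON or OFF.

ON

Ni²⁺ is present, so JovB is active.
Quinate is absent, so GorT is inactive.
With repressor JovB bound, *temW* is not transcribed.
So TemW is not produced.
Glyoxylate is absent, so TorN is active.
With repressor TorN bound, *quvR* is not transcribed.
So QuvR is not produced.
With no repressor bound, *orvG* is transcribed.
So OrvG is produced and active.
No repressor is bound and OrvG is active, so *mibX* is transcribed.
So MibX is produced and active.
No repressor is bound and MibX is active, so *quvJ* is transcribed.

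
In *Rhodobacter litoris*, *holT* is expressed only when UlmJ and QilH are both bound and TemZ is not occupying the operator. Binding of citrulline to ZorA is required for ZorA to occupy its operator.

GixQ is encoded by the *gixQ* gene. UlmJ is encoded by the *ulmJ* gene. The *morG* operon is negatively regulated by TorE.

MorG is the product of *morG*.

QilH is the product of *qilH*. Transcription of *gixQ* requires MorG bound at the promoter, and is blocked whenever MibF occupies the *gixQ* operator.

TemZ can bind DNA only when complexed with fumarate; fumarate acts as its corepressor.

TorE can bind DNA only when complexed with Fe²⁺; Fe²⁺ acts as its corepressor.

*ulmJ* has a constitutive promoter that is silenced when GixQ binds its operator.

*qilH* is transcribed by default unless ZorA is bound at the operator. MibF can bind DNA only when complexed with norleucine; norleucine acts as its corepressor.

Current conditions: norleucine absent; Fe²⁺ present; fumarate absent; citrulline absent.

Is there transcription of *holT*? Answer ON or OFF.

ON

Norleucine is absent, so MibF is inactive.
Fe²⁺ is present, so TorE is active.
With repressor TorE bound, *morG* is not transcribed.
So MorG is not produced.
Required activator MorG is absent, so *gixQ* is not transcribed.
So GixQ is not produced.
With no repressor bound, *ulmJ* is transcribed.
So UlmJ is produced and active.
Fumarate is absent, so TemZ is inactive.
Citrulline is absent, so ZorA is inactive.
With no repressor bound, *qilH* is transcribed.
So QilH is produced and active.
No repressor is bound and UlmJ and QilH are active, so *holT* is transcribed.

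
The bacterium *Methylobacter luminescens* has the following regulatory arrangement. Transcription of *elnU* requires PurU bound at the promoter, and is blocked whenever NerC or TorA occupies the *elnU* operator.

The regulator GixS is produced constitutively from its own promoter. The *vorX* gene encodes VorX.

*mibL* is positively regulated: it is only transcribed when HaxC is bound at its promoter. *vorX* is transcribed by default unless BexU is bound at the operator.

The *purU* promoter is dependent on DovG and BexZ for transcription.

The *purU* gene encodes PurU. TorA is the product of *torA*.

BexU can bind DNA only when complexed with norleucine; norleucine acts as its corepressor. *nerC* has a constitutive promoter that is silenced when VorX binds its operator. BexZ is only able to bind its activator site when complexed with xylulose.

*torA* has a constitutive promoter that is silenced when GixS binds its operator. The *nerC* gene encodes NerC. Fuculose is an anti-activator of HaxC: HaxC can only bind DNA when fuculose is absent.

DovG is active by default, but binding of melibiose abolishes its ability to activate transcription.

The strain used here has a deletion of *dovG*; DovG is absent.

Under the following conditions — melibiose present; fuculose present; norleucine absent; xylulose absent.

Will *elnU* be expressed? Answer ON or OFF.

Norleucine is absent, so BexU is inactive.
With no repressor bound, *vorX* is transcribed.
So VorX is produced and active.
With repressor VorX bound, *nerC* is not transcribed.
So NerC is not produced.
GixS is produced constitutively and is active.
With repressor GixS bound, *torA* is not transcribed.
So TorA is not produced.
DovG is non-functional in this strain, so it has no effect.
Xylulose is absent, so BexZ is inactive.
Required activator DovG is absent, so *purU* is not transcribed.
So PurU is not produced.
Required activator PurU is absent, so *elnU* is not transcribed.

OFF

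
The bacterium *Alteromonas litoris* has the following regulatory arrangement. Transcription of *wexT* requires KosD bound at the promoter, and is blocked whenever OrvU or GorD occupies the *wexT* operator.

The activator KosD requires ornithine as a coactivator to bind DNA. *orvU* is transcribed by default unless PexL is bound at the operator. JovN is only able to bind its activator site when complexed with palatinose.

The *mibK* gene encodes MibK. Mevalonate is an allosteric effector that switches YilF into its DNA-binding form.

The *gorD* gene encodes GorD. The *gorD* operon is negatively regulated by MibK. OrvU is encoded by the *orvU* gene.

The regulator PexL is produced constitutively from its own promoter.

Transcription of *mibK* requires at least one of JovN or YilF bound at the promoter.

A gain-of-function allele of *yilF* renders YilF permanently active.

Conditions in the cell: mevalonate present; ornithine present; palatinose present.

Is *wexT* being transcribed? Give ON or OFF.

ON

PexL is produced constitutively and is active.
With repressor PexL bound, *orvU* is not transcribed.
So OrvU is not produced.
Ornithine is present, so KosD is active.
Palatinose is present, so JovN is active.
YilF is constitutively active in this strain.
Activator JovN is present, so *mibK* is transcribed.
So MibK is produced and active.
With repressor MibK bound, *gorD* is not transcribed.
So GorD is not produced.
No repressor is bound and KosD is active, so *wexT* is transcribed.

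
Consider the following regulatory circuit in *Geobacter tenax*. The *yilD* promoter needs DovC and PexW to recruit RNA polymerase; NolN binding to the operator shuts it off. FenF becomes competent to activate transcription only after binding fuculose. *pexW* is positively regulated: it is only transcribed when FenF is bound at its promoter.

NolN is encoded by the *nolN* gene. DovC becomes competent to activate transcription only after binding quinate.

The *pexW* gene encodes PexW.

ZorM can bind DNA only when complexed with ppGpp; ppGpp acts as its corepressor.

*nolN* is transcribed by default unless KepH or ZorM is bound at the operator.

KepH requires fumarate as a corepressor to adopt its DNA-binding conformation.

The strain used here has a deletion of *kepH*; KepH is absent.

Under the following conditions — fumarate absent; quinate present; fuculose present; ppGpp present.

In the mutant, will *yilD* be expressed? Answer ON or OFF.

KepH is non-functional in this strain, so it has no effect.
ppGpp is present, so ZorM is active.
With repressor ZorM bound, *nolN* is not transcribed.
So NolN is not produced.
Quinate is present, so DovC is active.
Fuculose is present, so FenF is active.
No repressor is bound and FenF is active, so *pexW* is transcribed.
So PexW is produced and active.
No repressor is bound and DovC and PexW are active, so *yilD* is transcribed.

ON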